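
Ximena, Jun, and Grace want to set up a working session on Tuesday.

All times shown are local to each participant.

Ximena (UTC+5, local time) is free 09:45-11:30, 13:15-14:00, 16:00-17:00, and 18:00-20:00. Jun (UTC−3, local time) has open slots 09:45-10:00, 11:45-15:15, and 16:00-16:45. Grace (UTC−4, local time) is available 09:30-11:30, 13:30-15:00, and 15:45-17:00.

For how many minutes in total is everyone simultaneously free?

15 minutes

Ximena → UTC: 04:45–06:30, 08:15–09:00, 11:00–12:00, 13:00–15:00.
Jun → UTC: 12:45–13:00, 14:45–18:15, 19:00–19:45.
Grace → UTC: 13:30–15:30, 17:30–19:00, 19:45–21:00.
Ximena ∩ Jun: 14:45–15:00.
Ximena ∩ Jun ∩ Grace: 14:45–15:00.
Total common minutes: 15.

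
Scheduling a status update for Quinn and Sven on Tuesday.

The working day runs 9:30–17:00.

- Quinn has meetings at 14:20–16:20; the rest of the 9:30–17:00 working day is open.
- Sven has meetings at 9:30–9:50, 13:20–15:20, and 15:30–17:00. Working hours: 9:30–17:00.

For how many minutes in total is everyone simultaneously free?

210 minutes

Quinn free within 09:30–17:00: 09:30–14:20, 16:20–17:00.
Sven free within 09:30–17:00: 09:50–13:20, 15:20–15:30.
Quinn ∩ Sven: 09:50–13:20.
Total common minutes: 210.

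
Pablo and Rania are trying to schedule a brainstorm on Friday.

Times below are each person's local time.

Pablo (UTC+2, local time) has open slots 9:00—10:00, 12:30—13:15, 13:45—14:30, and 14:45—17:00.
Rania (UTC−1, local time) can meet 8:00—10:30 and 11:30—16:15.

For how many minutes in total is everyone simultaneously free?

180 minutes

Pablo → UTC: 07:00–08:00, 10:30–11:15, 11:45–12:30, 12:45–15:00.
Rania → UTC: 09:00–11:30, 12:30–17:15.
Pablo ∩ Rania: 10:30–11:15, 12:45–15:00.
Total common minutes: 45 + 135 = 180.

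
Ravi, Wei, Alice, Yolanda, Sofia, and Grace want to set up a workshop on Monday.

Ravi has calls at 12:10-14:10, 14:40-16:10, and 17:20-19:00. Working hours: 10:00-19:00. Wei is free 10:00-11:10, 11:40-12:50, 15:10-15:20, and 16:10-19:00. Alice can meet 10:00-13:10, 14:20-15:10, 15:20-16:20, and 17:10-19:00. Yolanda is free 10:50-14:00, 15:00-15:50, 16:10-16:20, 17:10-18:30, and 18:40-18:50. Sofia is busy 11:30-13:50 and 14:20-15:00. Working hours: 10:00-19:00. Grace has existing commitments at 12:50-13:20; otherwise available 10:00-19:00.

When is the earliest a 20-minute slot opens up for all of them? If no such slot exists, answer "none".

Ravi free within 10:00–19:00: 10:00–12:10, 14:10–14:40, 16:10–17:20.
Sofia free within 10:00–19:00: 10:00–11:30, 13:50–14:20, 15:00–19:00.
Grace free within 10:00–19:00: 10:00–12:50, 13:20–19:00.
Ravi ∩ Wei: 10:00–11:10, 11:40–12:10, 16:10–17:20.
Ravi ∩ Wei ∩ Alice: 10:00–11:10, 11:40–12:10, 16:10–16:20, 17:10–17:20.
Ravi ∩ Wei ∩ Alice ∩ Yolanda: 10:50–11:10, 11:40–12:10, 16:10–16:20, 17:10–17:20.
Ravi ∩ Wei ∩ Alice ∩ Yolanda ∩ Sofia: 10:50–11:10, 16:10–16:20, 17:10–17:20.
Ravi ∩ Wei ∩ Alice ∩ Yolanda ∩ Sofia ∩ Grace: 10:50–11:10, 16:10–16:20, 17:10–17:20.
Windows ≥ 20 min: 10:50–11:10.
Earliest such window starts at 10:50.

10:50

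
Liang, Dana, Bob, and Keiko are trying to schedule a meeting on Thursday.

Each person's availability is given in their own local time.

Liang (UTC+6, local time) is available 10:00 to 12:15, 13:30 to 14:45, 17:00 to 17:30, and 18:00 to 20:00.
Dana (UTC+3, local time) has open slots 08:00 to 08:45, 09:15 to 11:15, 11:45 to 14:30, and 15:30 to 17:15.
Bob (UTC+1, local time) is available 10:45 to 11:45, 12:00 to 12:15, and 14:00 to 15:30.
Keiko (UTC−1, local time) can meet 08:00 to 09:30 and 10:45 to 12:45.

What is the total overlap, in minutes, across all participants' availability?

45 minutes

Liang → UTC: 04:00–06:15, 07:30–08:45, 11:00–11:30, 12:00–14:00.
Dana → UTC: 05:00–05:45, 06:15–08:15, 08:45–11:30, 12:30–14:15.
Bob → UTC: 09:45–10:45, 11:00–11:15, 13:00–14:30.
Keiko → UTC: 09:00–10:30, 11:45–13:45.
Liang ∩ Dana: 05:00–05:45, 07:30–08:15, 11:00–11:30, 12:30–14:00.
Liang ∩ Dana ∩ Bob: 11:00–11:15, 13:00–14:00.
Liang ∩ Dana ∩ Bob ∩ Keiko: 13:00–13:45.
Total common minutes: 45.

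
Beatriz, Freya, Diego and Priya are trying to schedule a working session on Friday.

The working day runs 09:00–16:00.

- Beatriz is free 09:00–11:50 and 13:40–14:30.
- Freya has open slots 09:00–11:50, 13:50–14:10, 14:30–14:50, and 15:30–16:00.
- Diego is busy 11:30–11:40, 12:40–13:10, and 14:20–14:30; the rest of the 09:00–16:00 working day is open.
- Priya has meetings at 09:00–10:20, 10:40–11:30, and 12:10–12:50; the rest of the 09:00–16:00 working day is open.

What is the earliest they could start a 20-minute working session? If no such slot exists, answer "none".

Diego free within 09:00–16:00: 09:00–11:30, 11:40–12:40, 13:10–14:20, 14:30–16:00.
Priya free within 09:00–16:00: 10:20–10:40, 11:30–12:10, 12:50–16:00.
Beatriz ∩ Freya: 09:00–11:50, 13:50–14:10.
Beatriz ∩ Freya ∩ Diego: 09:00–11:30, 11:40–11:50, 13:50–14:10.
Beatriz ∩ Freya ∩ Diego ∩ Priya: 10:20–10:40, 11:40–11:50, 13:50–14:10.
Windows ≥ 20 min: 10:20–10:40, 13:50–14:10.
Earliest such window starts at 10:20.

10:20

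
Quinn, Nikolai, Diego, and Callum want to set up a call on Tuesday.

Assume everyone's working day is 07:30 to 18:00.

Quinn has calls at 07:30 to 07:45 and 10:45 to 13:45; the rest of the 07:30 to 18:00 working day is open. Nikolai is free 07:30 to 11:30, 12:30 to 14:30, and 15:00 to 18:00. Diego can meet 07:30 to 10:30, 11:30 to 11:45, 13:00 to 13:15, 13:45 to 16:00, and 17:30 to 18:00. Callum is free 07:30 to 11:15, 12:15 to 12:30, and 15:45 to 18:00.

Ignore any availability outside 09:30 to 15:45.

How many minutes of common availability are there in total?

Quinn free within 07:30–18:00: 07:45–10:45, 13:45–18:00.
Quinn ∩ Nikolai: 07:45–10:45, 13:45–14:30, 15:00–18:00.
Quinn ∩ Nikolai ∩ Diego: 07:45–10:30, 13:45–14:30, 15:00–16:00, 17:30–18:00.
Quinn ∩ Nikolai ∩ Diego ∩ Callum: 07:45–10:30, 15:45–16:00, 17:30–18:00.
Restricted to 09:30–15:45: 09:30–10:30.
Total common minutes: 60.

60 minutes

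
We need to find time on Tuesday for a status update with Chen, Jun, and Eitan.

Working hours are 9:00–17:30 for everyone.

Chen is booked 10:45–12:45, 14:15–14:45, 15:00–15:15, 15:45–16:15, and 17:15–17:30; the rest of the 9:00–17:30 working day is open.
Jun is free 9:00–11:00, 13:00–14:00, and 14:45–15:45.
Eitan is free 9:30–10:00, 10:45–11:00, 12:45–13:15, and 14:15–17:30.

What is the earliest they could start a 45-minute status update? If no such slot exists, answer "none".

Chen free within 09:00–17:30: 09:00–10:45, 12:45–14:15, 14:45–15:00, 15:15–15:45, 16:15–17:15.
Chen ∩ Jun: 09:00–10:45, 13:00–14:00, 14:45–15:00, 15:15–15:45.
Chen ∩ Jun ∩ Eitan: 09:30–10:00, 13:00–13:15, 14:45–15:00, 15:15–15:45.
Windows ≥ 45 min: (none).

none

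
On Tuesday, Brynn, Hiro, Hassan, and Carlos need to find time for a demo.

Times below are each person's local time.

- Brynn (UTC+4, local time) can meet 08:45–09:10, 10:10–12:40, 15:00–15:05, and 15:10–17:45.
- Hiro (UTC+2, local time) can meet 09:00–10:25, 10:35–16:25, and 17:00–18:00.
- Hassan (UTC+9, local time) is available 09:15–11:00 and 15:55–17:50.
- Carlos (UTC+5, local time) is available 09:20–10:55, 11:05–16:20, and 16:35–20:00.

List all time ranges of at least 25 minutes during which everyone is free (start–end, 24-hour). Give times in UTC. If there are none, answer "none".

Brynn → UTC: 04:45–05:10, 06:10–08:40, 11:00–11:05, 11:10–13:45.
Hiro → UTC: 07:00–08:25, 08:35–14:25, 15:00–16:00.
Hassan → UTC: 00:15–02:00, 06:55–08:50.
Carlos → UTC: 04:20–05:55, 06:05–11:20, 11:35–15:00.
Brynn ∩ Hiro: 07:00–08:25, 08:35–08:40, 11:00–11:05, 11:10–13:45.
Brynn ∩ Hiro ∩ Hassan: 07:00–08:25, 08:35–08:40.
Brynn ∩ Hiro ∩ Hassan ∩ Carlos: 07:00–08:25, 08:35–08:40.
Windows ≥ 25 min: 07:00–08:25.

07:00–08:25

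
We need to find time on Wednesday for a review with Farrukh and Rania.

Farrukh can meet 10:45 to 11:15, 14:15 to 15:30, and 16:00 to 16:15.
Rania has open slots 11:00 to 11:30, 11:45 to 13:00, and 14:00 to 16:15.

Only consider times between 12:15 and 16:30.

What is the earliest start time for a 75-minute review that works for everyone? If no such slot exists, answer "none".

14:15

Farrukh ∩ Rania: 11:00–11:15, 14:15–15:30, 16:00–16:15.
Restricted to 12:15–16:30: 14:15–15:30, 16:00–16:15.
Windows ≥ 75 min: 14:15–15:30.
Earliest such window starts at 14:15.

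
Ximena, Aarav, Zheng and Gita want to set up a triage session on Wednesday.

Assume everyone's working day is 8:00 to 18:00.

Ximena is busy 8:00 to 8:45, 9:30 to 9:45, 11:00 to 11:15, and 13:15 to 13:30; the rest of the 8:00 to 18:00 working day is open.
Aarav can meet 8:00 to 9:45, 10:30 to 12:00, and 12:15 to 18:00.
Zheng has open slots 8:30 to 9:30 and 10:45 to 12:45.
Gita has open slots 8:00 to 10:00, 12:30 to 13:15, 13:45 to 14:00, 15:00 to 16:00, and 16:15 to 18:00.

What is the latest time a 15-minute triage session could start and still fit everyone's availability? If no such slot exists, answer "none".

12:30

Ximena free within 08:00–18:00: 08:45–09:30, 09:45–11:00, 11:15–13:15, 13:30–18:00.
Ximena ∩ Aarav: 08:45–09:30, 10:30–11:00, 11:15–12:00, 12:15–13:15, 13:30–18:00.
Ximena ∩ Aarav ∩ Zheng: 08:45–09:30, 10:45–11:00, 11:15–12:00, 12:15–12:45.
Ximena ∩ Aarav ∩ Zheng ∩ Gita: 08:45–09:30, 12:30–12:45.
Windows ≥ 15 min: 08:45–09:30, 12:30–12:45.
Latest start in the last window 12:30–12:45 is 12:45 − 15 min = 12:30.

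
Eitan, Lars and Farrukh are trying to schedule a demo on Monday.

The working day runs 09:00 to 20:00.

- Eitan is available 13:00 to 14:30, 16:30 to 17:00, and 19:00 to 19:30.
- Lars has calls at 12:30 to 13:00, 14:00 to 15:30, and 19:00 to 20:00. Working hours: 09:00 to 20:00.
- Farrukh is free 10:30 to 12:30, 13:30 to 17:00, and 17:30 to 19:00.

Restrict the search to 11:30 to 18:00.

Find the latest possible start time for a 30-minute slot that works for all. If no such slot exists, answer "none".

Lars free within 09:00–20:00: 09:00–12:30, 13:00–14:00, 15:30–19:00.
Eitan ∩ Lars: 13:00–14:00, 16:30–17:00.
Eitan ∩ Lars ∩ Farrukh: 13:30–14:00, 16:30–17:00.
Restricted to 11:30–18:00: 13:30–14:00, 16:30–17:00.
Windows ≥ 30 min: 13:30–14:00, 16:30–17:00.
Latest start in the last window 16:30–17:00 is 17:00 − 30 min = 16:30.

16:30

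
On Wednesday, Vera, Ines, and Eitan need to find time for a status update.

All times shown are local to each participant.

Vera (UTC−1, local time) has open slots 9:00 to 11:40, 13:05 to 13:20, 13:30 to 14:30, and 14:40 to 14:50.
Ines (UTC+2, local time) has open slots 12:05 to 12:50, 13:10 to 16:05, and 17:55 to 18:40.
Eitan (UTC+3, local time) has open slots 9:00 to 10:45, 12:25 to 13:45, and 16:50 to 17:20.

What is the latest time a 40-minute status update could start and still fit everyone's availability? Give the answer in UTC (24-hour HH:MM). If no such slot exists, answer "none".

10:05

Vera → UTC: 10:00–12:40, 14:05–14:20, 14:30–15:30, 15:40–15:50.
Ines → UTC: 10:05–10:50, 11:10–14:05, 15:55–16:40.
Eitan → UTC: 06:00–07:45, 09:25–10:45, 13:50–14:20.
Vera ∩ Ines: 10:05–10:50, 11:10–12:40.
Vera ∩ Ines ∩ Eitan: 10:05–10:45.
Windows ≥ 40 min: 10:05–10:45.
Latest start in the last window 10:05–10:45 is 10:45 − 40 min = 10:05.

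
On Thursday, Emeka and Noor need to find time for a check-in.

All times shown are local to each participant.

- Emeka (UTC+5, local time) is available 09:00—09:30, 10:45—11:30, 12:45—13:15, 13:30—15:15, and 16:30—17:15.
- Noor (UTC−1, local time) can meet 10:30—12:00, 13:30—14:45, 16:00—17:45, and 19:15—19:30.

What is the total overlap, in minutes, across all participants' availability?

45 minutes

Emeka → UTC: 04:00–04:30, 05:45–06:30, 07:45–08:15, 08:30–10:15, 11:30–12:15.
Noor → UTC: 11:30–13:00, 14:30–15:45, 17:00–18:45, 20:15–20:30.
Emeka ∩ Noor: 11:30–12:15.
Total common minutes: 45.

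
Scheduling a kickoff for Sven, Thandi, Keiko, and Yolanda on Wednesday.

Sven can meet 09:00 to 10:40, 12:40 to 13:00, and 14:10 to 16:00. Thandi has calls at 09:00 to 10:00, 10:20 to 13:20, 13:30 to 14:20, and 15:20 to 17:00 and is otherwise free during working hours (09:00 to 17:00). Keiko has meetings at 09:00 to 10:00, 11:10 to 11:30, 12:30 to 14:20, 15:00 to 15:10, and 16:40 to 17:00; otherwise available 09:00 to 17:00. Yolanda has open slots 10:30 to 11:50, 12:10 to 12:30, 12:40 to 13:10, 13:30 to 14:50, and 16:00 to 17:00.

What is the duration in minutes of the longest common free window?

Thandi free within 09:00–17:00: 10:00–10:20, 13:20–13:30, 14:20–15:20.
Keiko free within 09:00–17:00: 10:00–11:10, 11:30–12:30, 14:20–15:00, 15:10–16:40.
Sven ∩ Thandi: 10:00–10:20, 14:20–15:20.
Sven ∩ Thandi ∩ Keiko: 10:00–10:20, 14:20–15:00, 15:10–15:20.
Sven ∩ Thandi ∩ Keiko ∩ Yolanda: 14:20–14:50.
Single common window of 30 minutes.

30 minutes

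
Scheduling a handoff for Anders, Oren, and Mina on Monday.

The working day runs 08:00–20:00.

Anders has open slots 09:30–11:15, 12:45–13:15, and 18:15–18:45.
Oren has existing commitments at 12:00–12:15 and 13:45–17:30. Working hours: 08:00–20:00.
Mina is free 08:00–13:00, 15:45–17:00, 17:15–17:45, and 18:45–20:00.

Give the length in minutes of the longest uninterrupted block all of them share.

Oren free within 08:00–20:00: 08:00–12:00, 12:15–13:45, 17:30–20:00.
Anders ∩ Oren: 09:30–11:15, 12:45–13:15, 18:15–18:45.
Anders ∩ Oren ∩ Mina: 09:30–11:15, 12:45–13:00.
Common window lengths: 105, 15 min; longest is 105.

105 minutes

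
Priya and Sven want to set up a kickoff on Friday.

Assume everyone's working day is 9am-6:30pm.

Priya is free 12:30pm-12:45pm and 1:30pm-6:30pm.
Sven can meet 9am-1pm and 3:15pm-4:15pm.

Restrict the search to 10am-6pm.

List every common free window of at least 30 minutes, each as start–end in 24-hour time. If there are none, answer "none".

Priya ∩ Sven: 12:30–12:45, 15:15–16:15.
Restricted to 10:00–18:00: 12:30–12:45, 15:15–16:15.
Windows ≥ 30 min: 15:15–16:15.

15:15–16:15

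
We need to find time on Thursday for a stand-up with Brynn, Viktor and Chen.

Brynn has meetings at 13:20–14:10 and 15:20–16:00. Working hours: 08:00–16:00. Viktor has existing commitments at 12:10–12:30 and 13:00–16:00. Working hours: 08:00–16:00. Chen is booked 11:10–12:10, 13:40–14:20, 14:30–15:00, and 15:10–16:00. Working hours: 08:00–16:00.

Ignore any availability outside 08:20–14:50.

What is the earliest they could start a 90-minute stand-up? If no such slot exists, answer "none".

08:20

Brynn free within 08:00–16:00: 08:00–13:20, 14:10–15:20.
Viktor free within 08:00–16:00: 08:00–12:10, 12:30–13:00.
Chen free within 08:00–16:00: 08:00–11:10, 12:10–13:40, 14:20–14:30, 15:00–15:10.
Brynn ∩ Viktor: 08:00–12:10, 12:30–13:00.
Brynn ∩ Viktor ∩ Chen: 08:00–11:10, 12:30–13:00.
Restricted to 08:20–14:50: 08:20–11:10, 12:30–13:00.
Windows ≥ 90 min: 08:20–11:10.
Earliest such window starts at 08:20.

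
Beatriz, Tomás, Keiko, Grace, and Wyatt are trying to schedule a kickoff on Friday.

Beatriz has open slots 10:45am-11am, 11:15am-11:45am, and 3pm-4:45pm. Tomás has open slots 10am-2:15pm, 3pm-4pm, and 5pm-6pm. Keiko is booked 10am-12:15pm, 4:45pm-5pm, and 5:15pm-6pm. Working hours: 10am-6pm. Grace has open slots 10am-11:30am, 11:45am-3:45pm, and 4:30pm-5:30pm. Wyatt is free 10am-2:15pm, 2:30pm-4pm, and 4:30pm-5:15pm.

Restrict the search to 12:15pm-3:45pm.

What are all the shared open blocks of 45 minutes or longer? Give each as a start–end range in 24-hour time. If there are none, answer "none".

15:00–15:45

Keiko free within 10:00–18:00: 12:15–16:45, 17:00–17:15.
Beatriz ∩ Tomás: 10:45–11:00, 11:15–11:45, 15:00–16:00.
Beatriz ∩ Tomás ∩ Keiko: 15:00–16:00.
Beatriz ∩ Tomás ∩ Keiko ∩ Grace: 15:00–15:45.
Beatriz ∩ Tomás ∩ Keiko ∩ Grace ∩ Wyatt: 15:00–15:45.
Restricted to 12:15–15:45: 15:00–15:45.
Windows ≥ 45 min: 15:00–15:45.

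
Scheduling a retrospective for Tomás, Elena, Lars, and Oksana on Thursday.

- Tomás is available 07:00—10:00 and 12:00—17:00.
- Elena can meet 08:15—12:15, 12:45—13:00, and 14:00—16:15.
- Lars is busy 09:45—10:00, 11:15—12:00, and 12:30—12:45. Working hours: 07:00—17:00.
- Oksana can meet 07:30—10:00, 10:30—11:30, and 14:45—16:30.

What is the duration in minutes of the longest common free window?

90 minutes

Lars free within 07:00–17:00: 07:00–09:45, 10:00–11:15, 12:00–12:30, 12:45–17:00.
Tomás ∩ Elena: 08:15–10:00, 12:00–12:15, 12:45–13:00, 14:00–16:15.
Tomás ∩ Elena ∩ Lars: 08:15–09:45, 12:00–12:15, 12:45–13:00, 14:00–16:15.
Tomás ∩ Elena ∩ Lars ∩ Oksana: 08:15–09:45, 14:45–16:15.
Common window lengths: 90, 90 min; longest is 90.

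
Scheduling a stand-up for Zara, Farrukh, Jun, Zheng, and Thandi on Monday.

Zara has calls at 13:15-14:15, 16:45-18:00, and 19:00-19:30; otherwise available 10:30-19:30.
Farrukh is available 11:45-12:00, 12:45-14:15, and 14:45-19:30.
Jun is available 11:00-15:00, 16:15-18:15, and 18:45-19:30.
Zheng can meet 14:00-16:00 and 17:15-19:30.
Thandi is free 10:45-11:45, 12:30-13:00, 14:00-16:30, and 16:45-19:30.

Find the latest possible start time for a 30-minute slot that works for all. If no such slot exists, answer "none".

none

Zara free within 10:30–19:30: 10:30–13:15, 14:15–16:45, 18:00–19:00.
Zara ∩ Farrukh: 11:45–12:00, 12:45–13:15, 14:45–16:45, 18:00–19:00.
Zara ∩ Farrukh ∩ Jun: 11:45–12:00, 12:45–13:15, 14:45–15:00, 16:15–16:45, 18:00–18:15, 18:45–19:00.
Zara ∩ Farrukh ∩ Jun ∩ Zheng: 14:45–15:00, 18:00–18:15, 18:45–19:00.
Zara ∩ Farrukh ∩ Jun ∩ Zheng ∩ Thandi: 14:45–15:00, 18:00–18:15, 18:45–19:00.
Windows ≥ 30 min: (none).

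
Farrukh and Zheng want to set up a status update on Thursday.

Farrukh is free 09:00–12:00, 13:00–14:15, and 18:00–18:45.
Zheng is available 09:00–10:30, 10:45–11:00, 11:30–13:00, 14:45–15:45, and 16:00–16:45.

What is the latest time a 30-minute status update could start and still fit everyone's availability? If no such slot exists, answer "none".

11:30

Farrukh ∩ Zheng: 09:00–10:30, 10:45–11:00, 11:30–12:00.
Windows ≥ 30 min: 09:00–10:30, 11:30–12:00.
Latest start in the last window 11:30–12:00 is 12:00 − 30 min = 11:30.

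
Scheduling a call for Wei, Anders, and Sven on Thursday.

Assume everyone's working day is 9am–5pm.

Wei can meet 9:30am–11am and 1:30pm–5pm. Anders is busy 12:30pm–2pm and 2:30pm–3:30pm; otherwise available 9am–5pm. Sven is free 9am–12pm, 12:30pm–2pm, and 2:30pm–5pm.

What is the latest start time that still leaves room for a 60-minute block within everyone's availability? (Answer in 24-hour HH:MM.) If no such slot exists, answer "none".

16:00

Anders free within 09:00–17:00: 09:00–12:30, 14:00–14:30, 15:30–17:00.
Wei ∩ Anders: 09:30–11:00, 14:00–14:30, 15:30–17:00.
Wei ∩ Anders ∩ Sven: 09:30–11:00, 15:30–17:00.
Windows ≥ 60 min: 09:30–11:00, 15:30–17:00.
Latest start in the last window 15:30–17:00 is 17:00 − 60 min = 16:00.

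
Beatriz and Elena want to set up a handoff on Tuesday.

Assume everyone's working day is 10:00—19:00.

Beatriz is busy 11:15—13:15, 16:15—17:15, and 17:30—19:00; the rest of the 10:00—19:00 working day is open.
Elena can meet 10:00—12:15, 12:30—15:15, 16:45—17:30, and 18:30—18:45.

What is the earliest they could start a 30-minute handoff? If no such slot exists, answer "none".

Beatriz free within 10:00–19:00: 10:00–11:15, 13:15–16:15, 17:15–17:30.
Beatriz ∩ Elena: 10:00–11:15, 13:15–15:15, 17:15–17:30.
Windows ≥ 30 min: 10:00–11:15, 13:15–15:15.
Earliest such window starts at 10:00.

10:00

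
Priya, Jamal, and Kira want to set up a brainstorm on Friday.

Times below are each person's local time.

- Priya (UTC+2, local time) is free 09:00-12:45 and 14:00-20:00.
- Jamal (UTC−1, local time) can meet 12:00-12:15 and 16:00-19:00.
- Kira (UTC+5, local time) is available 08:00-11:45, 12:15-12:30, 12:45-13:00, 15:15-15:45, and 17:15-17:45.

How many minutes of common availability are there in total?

Priya → UTC: 07:00–10:45, 12:00–18:00.
Jamal → UTC: 13:00–13:15, 17:00–20:00.
Kira → UTC: 03:00–06:45, 07:15–07:30, 07:45–08:00, 10:15–10:45, 12:15–12:45.
Priya ∩ Jamal: 13:00–13:15, 17:00–18:00.
Priya ∩ Jamal ∩ Kira: (none).
Total common minutes: 0.

0 minutes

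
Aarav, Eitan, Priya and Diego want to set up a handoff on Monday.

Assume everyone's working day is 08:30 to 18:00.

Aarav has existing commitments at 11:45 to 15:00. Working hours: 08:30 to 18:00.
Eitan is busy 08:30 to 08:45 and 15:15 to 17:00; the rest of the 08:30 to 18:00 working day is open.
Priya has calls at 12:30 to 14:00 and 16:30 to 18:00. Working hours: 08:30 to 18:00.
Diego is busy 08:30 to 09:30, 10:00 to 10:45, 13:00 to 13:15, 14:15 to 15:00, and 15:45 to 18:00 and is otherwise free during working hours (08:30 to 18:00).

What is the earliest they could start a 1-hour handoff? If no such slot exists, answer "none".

10:45

Aarav free within 08:30–18:00: 08:30–11:45, 15:00–18:00.
Eitan free within 08:30–18:00: 08:45–15:15, 17:00–18:00.
Priya free within 08:30–18:00: 08:30–12:30, 14:00–16:30.
Diego free within 08:30–18:00: 09:30–10:00, 10:45–13:00, 13:15–14:15, 15:00–15:45.
Aarav ∩ Eitan: 08:45–11:45, 15:00–15:15, 17:00–18:00.
Aarav ∩ Eitan ∩ Priya: 08:45–11:45, 15:00–15:15.
Aarav ∩ Eitan ∩ Priya ∩ Diego: 09:30–10:00, 10:45–11:45, 15:00–15:15.
Windows ≥ 60 min: 10:45–11:45.
Earliest such window starts at 10:45.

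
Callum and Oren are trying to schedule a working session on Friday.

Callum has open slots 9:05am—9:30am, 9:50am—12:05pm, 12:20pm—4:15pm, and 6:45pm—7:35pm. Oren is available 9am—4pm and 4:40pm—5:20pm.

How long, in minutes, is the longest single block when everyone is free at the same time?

220 minutes

Callum ∩ Oren: 09:05–09:30, 09:50–12:05, 12:20–16:00.
Common window lengths: 25, 135, 220 min; longest is 220.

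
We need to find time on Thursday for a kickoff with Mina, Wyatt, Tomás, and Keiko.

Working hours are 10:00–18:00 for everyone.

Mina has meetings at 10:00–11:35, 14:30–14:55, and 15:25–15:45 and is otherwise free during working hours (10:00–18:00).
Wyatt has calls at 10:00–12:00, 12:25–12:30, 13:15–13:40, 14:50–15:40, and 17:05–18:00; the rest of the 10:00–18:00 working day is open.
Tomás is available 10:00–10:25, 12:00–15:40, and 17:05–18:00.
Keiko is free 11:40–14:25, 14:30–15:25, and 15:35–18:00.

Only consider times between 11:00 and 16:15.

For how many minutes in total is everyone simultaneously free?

Mina free within 10:00–18:00: 11:35–14:30, 14:55–15:25, 15:45–18:00.
Wyatt free within 10:00–18:00: 12:00–12:25, 12:30–13:15, 13:40–14:50, 15:40–17:05.
Mina ∩ Wyatt: 12:00–12:25, 12:30–13:15, 13:40–14:30, 15:45–17:05.
Mina ∩ Wyatt ∩ Tomás: 12:00–12:25, 12:30–13:15, 13:40–14:30.
Mina ∩ Wyatt ∩ Tomás ∩ Keiko: 12:00–12:25, 12:30–13:15, 13:40–14:25.
Restricted to 11:00–16:15: 12:00–12:25, 12:30–13:15, 13:40–14:25.
Total common minutes: 25 + 45 + 45 = 115.

115 minutes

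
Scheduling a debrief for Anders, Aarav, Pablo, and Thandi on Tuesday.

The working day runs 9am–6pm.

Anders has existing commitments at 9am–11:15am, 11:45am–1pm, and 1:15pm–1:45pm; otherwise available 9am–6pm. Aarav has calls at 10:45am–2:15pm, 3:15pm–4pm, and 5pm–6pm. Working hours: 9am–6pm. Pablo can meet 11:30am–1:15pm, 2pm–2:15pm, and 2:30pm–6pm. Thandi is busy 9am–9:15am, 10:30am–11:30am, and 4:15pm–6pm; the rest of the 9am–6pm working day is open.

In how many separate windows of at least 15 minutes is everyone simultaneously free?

Anders free within 09:00–18:00: 11:15–11:45, 13:00–13:15, 13:45–18:00.
Aarav free within 09:00–18:00: 09:00–10:45, 14:15–15:15, 16:00–17:00.
Thandi free within 09:00–18:00: 09:15–10:30, 11:30–16:15.
Anders ∩ Aarav: 14:15–15:15, 16:00–17:00.
Anders ∩ Aarav ∩ Pablo: 14:30–15:15, 16:00–17:00.
Anders ∩ Aarav ∩ Pablo ∩ Thandi: 14:30–15:15, 16:00–16:15.
Windows ≥ 15 min: 14:30–15:15, 16:00–16:15.
That's 2 windows.

2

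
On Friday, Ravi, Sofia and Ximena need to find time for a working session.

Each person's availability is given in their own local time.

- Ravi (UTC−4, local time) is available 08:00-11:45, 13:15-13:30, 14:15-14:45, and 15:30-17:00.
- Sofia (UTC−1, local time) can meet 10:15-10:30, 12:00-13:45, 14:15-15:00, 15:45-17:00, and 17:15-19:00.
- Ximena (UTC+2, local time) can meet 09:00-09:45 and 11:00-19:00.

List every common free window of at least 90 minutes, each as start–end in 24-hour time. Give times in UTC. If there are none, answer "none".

13:00–14:45

Ravi → UTC: 12:00–15:45, 17:15–17:30, 18:15–18:45, 19:30–21:00.
Sofia → UTC: 11:15–11:30, 13:00–14:45, 15:15–16:00, 16:45–18:00, 18:15–20:00.
Ximena → UTC: 07:00–07:45, 09:00–17:00.
Ravi ∩ Sofia: 13:00–14:45, 15:15–15:45, 17:15–17:30, 18:15–18:45, 19:30–20:00.
Ravi ∩ Sofia ∩ Ximena: 13:00–14:45, 15:15–15:45.
Windows ≥ 90 min: 13:00–14:45.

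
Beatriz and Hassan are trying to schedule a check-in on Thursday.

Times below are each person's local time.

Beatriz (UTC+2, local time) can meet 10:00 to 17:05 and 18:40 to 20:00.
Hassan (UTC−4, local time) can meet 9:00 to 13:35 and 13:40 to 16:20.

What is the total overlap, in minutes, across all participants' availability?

200 minutes

Beatriz → UTC: 08:00–15:05, 16:40–18:00.
Hassan → UTC: 13:00–17:35, 17:40–20:20.
Beatriz ∩ Hassan: 13:00–15:05, 16:40–17:35, 17:40–18:00.
Total common minutes: 125 + 55 + 20 = 200.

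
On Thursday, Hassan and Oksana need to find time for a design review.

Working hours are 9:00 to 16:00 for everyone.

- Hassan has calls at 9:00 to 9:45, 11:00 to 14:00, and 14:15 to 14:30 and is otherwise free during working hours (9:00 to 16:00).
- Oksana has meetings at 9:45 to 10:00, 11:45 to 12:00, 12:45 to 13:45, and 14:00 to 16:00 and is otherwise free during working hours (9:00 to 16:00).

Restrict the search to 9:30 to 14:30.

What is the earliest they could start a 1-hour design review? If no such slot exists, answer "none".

10:00

Hassan free within 09:00–16:00: 09:45–11:00, 14:00–14:15, 14:30–16:00.
Oksana free within 09:00–16:00: 09:00–09:45, 10:00–11:45, 12:00–12:45, 13:45–14:00.
Hassan ∩ Oksana: 10:00–11:00.
Restricted to 09:30–14:30: 10:00–11:00.
Windows ≥ 60 min: 10:00–11:00.
Earliest such window starts at 10:00.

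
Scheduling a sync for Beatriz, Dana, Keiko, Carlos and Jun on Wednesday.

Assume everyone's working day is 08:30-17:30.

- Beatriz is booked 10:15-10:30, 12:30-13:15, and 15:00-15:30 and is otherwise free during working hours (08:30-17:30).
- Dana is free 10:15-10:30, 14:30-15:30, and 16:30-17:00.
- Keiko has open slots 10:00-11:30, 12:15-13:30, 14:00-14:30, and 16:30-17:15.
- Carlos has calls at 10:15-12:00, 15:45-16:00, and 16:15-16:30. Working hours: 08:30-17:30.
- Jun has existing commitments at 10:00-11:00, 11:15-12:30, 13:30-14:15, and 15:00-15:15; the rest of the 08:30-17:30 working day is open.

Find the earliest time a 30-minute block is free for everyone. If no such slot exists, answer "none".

16:30

Beatriz free within 08:30–17:30: 08:30–10:15, 10:30–12:30, 13:15–15:00, 15:30–17:30.
Carlos free within 08:30–17:30: 08:30–10:15, 12:00–15:45, 16:00–16:15, 16:30–17:30.
Jun free within 08:30–17:30: 08:30–10:00, 11:00–11:15, 12:30–13:30, 14:15–15:00, 15:15–17:30.
Beatriz ∩ Dana: 14:30–15:00, 16:30–17:00.
Beatriz ∩ Dana ∩ Keiko: 16:30–17:00.
Beatriz ∩ Dana ∩ Keiko ∩ Carlos: 16:30–17:00.
Beatriz ∩ Dana ∩ Keiko ∩ Carlos ∩ Jun: 16:30–17:00.
Windows ≥ 30 min: 16:30–17:00.
Earliest such window starts at 16:30.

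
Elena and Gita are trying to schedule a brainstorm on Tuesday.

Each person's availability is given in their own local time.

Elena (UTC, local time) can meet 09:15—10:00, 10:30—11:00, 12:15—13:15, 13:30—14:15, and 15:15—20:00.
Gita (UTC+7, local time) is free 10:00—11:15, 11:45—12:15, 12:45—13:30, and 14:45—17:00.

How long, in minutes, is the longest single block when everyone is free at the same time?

Elena → UTC: 09:15–10:00, 10:30–11:00, 12:15–13:15, 13:30–14:15, 15:15–20:00.
Gita → UTC: 03:00–04:15, 04:45–05:15, 05:45–06:30, 07:45–10:00.
Elena ∩ Gita: 09:15–10:00.
Single common window of 45 minutes.

45 minutes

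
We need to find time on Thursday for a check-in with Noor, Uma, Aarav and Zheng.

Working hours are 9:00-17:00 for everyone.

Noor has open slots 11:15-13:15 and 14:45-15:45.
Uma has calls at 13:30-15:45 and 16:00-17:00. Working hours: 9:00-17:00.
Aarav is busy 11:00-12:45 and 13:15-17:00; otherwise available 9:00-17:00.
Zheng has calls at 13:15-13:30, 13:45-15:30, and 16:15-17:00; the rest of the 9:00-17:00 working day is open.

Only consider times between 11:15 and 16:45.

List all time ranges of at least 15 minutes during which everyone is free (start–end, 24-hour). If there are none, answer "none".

Uma free within 09:00–17:00: 09:00–13:30, 15:45–16:00.
Aarav free within 09:00–17:00: 09:00–11:00, 12:45–13:15.
Zheng free within 09:00–17:00: 09:00–13:15, 13:30–13:45, 15:30–16:15.
Noor ∩ Uma: 11:15–13:15.
Noor ∩ Uma ∩ Aarav: 12:45–13:15.
Noor ∩ Uma ∩ Aarav ∩ Zheng: 12:45–13:15.
Restricted to 11:15–16:45: 12:45–13:15.
Windows ≥ 15 min: 12:45–13:15.

12:45–13:15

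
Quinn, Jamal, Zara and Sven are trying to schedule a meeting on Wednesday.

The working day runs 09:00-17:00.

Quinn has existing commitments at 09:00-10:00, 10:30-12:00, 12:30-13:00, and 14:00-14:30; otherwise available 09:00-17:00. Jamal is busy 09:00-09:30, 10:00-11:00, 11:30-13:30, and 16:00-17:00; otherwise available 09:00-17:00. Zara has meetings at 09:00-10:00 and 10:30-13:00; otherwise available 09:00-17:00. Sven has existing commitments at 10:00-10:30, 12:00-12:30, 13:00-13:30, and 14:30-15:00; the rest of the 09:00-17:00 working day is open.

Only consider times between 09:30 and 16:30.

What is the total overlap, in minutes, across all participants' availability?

90 minutes

Quinn free within 09:00–17:00: 10:00–10:30, 12:00–12:30, 13:00–14:00, 14:30–17:00.
Jamal free within 09:00–17:00: 09:30–10:00, 11:00–11:30, 13:30–16:00.
Zara free within 09:00–17:00: 10:00–10:30, 13:00–17:00.
Sven free within 09:00–17:00: 09:00–10:00, 10:30–12:00, 12:30–13:00, 13:30–14:30, 15:00–17:00.
Quinn ∩ Jamal: 13:30–14:00, 14:30–16:00.
Quinn ∩ Jamal ∩ Zara: 13:30–14:00, 14:30–16:00.
Quinn ∩ Jamal ∩ Zara ∩ Sven: 13:30–14:00, 15:00–16:00.
Restricted to 09:30–16:30: 13:30–14:00, 15:00–16:00.
Total common minutes: 30 + 60 = 90.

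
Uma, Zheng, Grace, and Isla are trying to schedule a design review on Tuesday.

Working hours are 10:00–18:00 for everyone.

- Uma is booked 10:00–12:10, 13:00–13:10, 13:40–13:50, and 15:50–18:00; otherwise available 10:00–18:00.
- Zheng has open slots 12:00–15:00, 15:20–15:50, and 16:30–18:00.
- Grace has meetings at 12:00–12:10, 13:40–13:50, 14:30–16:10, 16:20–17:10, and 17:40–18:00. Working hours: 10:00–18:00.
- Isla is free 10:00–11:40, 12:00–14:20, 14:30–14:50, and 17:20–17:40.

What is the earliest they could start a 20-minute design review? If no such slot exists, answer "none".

Uma free within 10:00–18:00: 12:10–13:00, 13:10–13:40, 13:50–15:50.
Grace free within 10:00–18:00: 10:00–12:00, 12:10–13:40, 13:50–14:30, 16:10–16:20, 17:10–17:40.
Uma ∩ Zheng: 12:10–13:00, 13:10–13:40, 13:50–15:00, 15:20–15:50.
Uma ∩ Zheng ∩ Grace: 12:10–13:00, 13:10–13:40, 13:50–14:30.
Uma ∩ Zheng ∩ Grace ∩ Isla: 12:10–13:00, 13:10–13:40, 13:50–14:20.
Windows ≥ 20 min: 12:10–13:00, 13:10–13:40, 13:50–14:20.
Earliest such window starts at 12:10.

12:10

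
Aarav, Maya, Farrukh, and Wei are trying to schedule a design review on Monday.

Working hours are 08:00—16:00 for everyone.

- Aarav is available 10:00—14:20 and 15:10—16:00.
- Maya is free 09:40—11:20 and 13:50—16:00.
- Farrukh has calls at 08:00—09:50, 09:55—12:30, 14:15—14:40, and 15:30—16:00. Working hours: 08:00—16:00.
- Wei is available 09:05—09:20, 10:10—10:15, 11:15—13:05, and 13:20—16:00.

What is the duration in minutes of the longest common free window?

25 minutes

Farrukh free within 08:00–16:00: 09:50–09:55, 12:30–14:15, 14:40–15:30.
Aarav ∩ Maya: 10:00–11:20, 13:50–14:20, 15:10–16:00.
Aarav ∩ Maya ∩ Farrukh: 13:50–14:15, 15:10–15:30.
Aarav ∩ Maya ∩ Farrukh ∩ Wei: 13:50–14:15, 15:10–15:30.
Common window lengths: 25, 20 min; longest is 25.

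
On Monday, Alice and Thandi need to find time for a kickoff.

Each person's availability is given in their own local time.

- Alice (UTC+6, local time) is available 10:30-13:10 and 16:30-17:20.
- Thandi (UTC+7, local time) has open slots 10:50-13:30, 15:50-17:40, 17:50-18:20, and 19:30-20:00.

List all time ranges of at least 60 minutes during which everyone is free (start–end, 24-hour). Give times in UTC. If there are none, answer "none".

Alice → UTC: 04:30–07:10, 10:30–11:20.
Thandi → UTC: 03:50–06:30, 08:50–10:40, 10:50–11:20, 12:30–13:00.
Alice ∩ Thandi: 04:30–06:30, 10:30–10:40, 10:50–11:20.
Windows ≥ 60 min: 04:30–06:30.

04:30–06:30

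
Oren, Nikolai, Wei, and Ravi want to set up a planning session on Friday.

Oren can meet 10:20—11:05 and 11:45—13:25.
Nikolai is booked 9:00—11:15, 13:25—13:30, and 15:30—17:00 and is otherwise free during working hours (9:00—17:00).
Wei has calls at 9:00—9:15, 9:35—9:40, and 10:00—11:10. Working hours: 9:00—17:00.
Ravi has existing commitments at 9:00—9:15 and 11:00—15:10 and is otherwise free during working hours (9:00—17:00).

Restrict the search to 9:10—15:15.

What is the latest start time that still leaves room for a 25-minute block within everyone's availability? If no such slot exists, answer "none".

Nikolai free within 09:00–17:00: 11:15–13:25, 13:30–15:30.
Wei free within 09:00–17:00: 09:15–09:35, 09:40–10:00, 11:10–17:00.
Ravi free within 09:00–17:00: 09:15–11:00, 15:10–17:00.
Oren ∩ Nikolai: 11:45–13:25.
Oren ∩ Nikolai ∩ Wei: 11:45–13:25.
Oren ∩ Nikolai ∩ Wei ∩ Ravi: (none).
Restricted to 09:10–15:15: (none).
Windows ≥ 25 min: (none).

none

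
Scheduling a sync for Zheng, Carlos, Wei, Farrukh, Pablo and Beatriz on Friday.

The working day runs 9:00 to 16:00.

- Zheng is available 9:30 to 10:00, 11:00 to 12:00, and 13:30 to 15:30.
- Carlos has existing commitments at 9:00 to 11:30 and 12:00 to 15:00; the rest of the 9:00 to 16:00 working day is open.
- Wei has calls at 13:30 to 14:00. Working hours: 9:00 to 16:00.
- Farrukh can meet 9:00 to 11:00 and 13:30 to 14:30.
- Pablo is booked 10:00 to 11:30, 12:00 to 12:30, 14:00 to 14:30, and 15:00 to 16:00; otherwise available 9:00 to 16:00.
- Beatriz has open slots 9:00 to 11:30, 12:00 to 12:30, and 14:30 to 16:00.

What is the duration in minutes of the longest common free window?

0 minutes

Carlos free within 09:00–16:00: 11:30–12:00, 15:00–16:00.
Wei free within 09:00–16:00: 09:00–13:30, 14:00–16:00.
Pablo free within 09:00–16:00: 09:00–10:00, 11:30–12:00, 12:30–14:00, 14:30–15:00.
Zheng ∩ Carlos: 11:30–12:00, 15:00–15:30.
Zheng ∩ Carlos ∩ Wei: 11:30–12:00, 15:00–15:30.
Zheng ∩ Carlos ∩ Wei ∩ Farrukh: (none).
Zheng ∩ Carlos ∩ Wei ∩ Farrukh ∩ Pablo: (none).
Zheng ∩ Carlos ∩ Wei ∩ Farrukh ∩ Pablo ∩ Beatriz: (none).
No common window.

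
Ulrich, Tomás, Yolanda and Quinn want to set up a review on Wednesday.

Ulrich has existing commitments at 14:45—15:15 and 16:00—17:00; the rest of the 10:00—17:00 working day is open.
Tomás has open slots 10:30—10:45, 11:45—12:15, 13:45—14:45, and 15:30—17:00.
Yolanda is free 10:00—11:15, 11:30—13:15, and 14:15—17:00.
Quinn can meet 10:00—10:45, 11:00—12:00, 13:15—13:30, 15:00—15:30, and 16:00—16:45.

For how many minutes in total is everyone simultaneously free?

30 minutes

Ulrich free within 10:00–17:00: 10:00–14:45, 15:15–16:00.
Ulrich ∩ Tomás: 10:30–10:45, 11:45–12:15, 13:45–14:45, 15:30–16:00.
Ulrich ∩ Tomás ∩ Yolanda: 10:30–10:45, 11:45–12:15, 14:15–14:45, 15:30–16:00.
Ulrich ∩ Tomás ∩ Yolanda ∩ Quinn: 10:30–10:45, 11:45–12:00.
Total common minutes: 15 + 15 = 30.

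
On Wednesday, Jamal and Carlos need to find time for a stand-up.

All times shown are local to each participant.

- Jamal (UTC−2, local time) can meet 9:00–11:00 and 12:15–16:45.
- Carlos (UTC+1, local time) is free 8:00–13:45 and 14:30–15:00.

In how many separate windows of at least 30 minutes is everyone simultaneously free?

1

Jamal → UTC: 11:00–13:00, 14:15–18:45.
Carlos → UTC: 07:00–12:45, 13:30–14:00.
Jamal ∩ Carlos: 11:00–12:45.
Windows ≥ 30 min: 11:00–12:45.
That's 1 window.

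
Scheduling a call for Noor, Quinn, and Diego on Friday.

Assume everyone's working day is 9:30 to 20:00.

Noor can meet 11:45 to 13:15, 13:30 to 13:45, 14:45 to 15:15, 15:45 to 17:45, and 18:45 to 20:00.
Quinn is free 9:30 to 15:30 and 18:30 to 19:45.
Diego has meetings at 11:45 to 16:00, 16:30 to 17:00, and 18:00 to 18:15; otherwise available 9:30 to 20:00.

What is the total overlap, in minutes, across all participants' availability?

60 minutes

Diego free within 09:30–20:00: 09:30–11:45, 16:00–16:30, 17:00–18:00, 18:15–20:00.
Noor ∩ Quinn: 11:45–13:15, 13:30–13:45, 14:45–15:15, 18:45–19:45.
Noor ∩ Quinn ∩ Diego: 18:45–19:45.
Total common minutes: 60.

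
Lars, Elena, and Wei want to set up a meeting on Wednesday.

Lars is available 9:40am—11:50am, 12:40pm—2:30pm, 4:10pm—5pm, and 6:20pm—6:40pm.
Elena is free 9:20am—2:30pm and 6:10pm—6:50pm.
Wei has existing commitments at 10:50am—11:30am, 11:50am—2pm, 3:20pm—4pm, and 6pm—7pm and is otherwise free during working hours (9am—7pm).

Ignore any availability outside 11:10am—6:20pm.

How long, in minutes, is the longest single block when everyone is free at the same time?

Wei free within 09:00–19:00: 09:00–10:50, 11:30–11:50, 14:00–15:20, 16:00–18:00.
Lars ∩ Elena: 09:40–11:50, 12:40–14:30, 18:20–18:40.
Lars ∩ Elena ∩ Wei: 09:40–10:50, 11:30–11:50, 14:00–14:30.
Restricted to 11:10–18:20: 11:30–11:50, 14:00–14:30.
Common window lengths: 20, 30 min; longest is 30.

30 minutes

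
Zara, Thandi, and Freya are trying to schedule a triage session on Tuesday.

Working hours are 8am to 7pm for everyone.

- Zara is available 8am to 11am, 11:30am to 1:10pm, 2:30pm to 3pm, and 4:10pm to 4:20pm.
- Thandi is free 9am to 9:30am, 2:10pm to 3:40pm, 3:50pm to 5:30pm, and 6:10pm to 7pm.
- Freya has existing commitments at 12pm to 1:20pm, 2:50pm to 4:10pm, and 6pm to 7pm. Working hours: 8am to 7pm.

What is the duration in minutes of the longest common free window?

30 minutes

Freya free within 08:00–19:00: 08:00–12:00, 13:20–14:50, 16:10–18:00.
Zara ∩ Thandi: 09:00–09:30, 14:30–15:00, 16:10–16:20.
Zara ∩ Thandi ∩ Freya: 09:00–09:30, 14:30–14:50, 16:10–16:20.
Common window lengths: 30, 20, 10 min; longest is 30.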